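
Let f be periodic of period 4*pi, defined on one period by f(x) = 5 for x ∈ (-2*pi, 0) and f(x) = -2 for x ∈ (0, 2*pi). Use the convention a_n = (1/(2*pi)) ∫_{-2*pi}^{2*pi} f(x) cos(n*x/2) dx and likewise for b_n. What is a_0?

a_0 = (1/(2*pi)) ∫_{-2*pi}^{2*pi} f(x) dx = (1/(2*pi)) · (6*pi) = 3.

3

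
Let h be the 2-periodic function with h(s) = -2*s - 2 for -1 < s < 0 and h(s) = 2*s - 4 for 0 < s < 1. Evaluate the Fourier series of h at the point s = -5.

s = -5 differs from s = -1 by -2 full period(s), and the series is 2-periodic.
At s = -1 the one-sided limits are h(-1^-) = -2 and h(-1^+) = 0.
By Dirichlet's theorem the series converges to their average, [(-2) + (0)]/2 = -1.

-1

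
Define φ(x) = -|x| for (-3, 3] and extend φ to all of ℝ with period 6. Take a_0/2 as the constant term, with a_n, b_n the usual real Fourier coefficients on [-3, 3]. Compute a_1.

12/pi**2

a_1 = 1/3 ∫_{-3}^{3} φ(x) cos(pi*x/3) dx.
φ is even and cos(pi*x/3) is even, so the integrand is even and a_1 = 2/3 ∫_0^{3} φ(x) cos(pi*x/3) dx.
Integrating by parts (boundary term plus one more integral), an antiderivative of (-x) cos(pi*x/3) is -3*x*sin(pi*x/3)/pi - 9*cos(pi*x/3)/pi**2; evaluating from 0 to 3: ∫_{0}^{3} (-x) cos(pi*x/3) dx = (9/pi**2) - (-9/pi**2) = 18/pi**2.
Hence a_1 = (2/3)·(18/pi**2) = 12/pi**2.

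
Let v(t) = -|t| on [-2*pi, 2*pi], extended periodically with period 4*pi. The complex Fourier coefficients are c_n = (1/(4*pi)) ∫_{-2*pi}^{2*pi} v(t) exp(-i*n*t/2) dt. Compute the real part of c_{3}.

4/(9*pi)

Since v is real-valued, Re(c_{3}) = (1/(4*pi)) ∫_{-2*pi}^{2*pi} v(t) cos(3*t/2) dt = a_{3}/2.
v is even and cos(3*t/2) is even, so the integrand is even: ∫_{-2*pi}^{2*pi} v(t) cos(3*t/2) dt = 2∫_0^{2*pi} v(t) cos(3*t/2) dt.
Integrating by parts (boundary term plus one more integral), an antiderivative of (-t) cos(3*t/2) is -2*t*sin(3*t/2)/3 - 4*cos(3*t/2)/9; evaluating from 0 to 2*pi: ∫_{0}^{2*pi} (-t) cos(3*t/2) dt = (4/9) - (-4/9) = 8/9.
So ∫_{-2*pi}^{2*pi} v(t) cos(3*t/2) dt = 16/9.
Hence Re(c_{3}) = (1/(4*pi))·(16/9) = 4/(9*pi).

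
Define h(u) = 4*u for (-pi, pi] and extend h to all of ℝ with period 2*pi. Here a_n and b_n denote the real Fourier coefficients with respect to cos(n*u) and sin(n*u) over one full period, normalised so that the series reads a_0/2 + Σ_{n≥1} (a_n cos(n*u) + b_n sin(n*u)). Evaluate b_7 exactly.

b_7 = 1/pi ∫_{-pi}^{pi} h(u) sin(7*u) du.
h is odd and sin(7*u) is odd, so the integrand is even and b_7 = 2/pi ∫_0^{pi} h(u) sin(7*u) du.
Integrating by parts (boundary term plus one more integral), an antiderivative of (4*u) sin(7*u) is -4*u*cos(7*u)/7 + 4*sin(7*u)/49; evaluating from 0 to pi: ∫_{0}^{pi} (4*u) sin(7*u) du = (4*pi/7) - (0) = 4*pi/7.
Hence b_7 = (2/pi)·(4*pi/7) = 8/7.

8/7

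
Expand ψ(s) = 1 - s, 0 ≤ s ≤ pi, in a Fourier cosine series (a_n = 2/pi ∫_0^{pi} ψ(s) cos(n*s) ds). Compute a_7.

4/(49*pi)

a_7 = 2/pi ∫_0^{pi} (1 - s) cos(7*s) ds.
Integrating by parts (boundary term plus one more integral), an antiderivative of (1 - s) cos(7*s) is -s*sin(7*s)/7 + sin(7*s)/7 - cos(7*s)/49; evaluating from 0 to pi: ∫_{0}^{pi} (1 - s) cos(7*s) ds = (1/49) - (-1/49) = 2/49.
Hence a_7 = (2/pi)·(2/49) = 4/(49*pi).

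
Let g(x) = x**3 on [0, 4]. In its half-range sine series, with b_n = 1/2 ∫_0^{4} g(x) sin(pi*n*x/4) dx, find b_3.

128*(-2 + 3*pi**2)/(9*pi**3)

b_3 = 1/2 ∫_0^{4} (x**3) sin(3*pi*x/4) dx.
Integrating by parts three times (tabular method), an antiderivative of (x**3) sin(3*pi*x/4) is -4*x**3*cos(3*pi*x/4)/(3*pi) + 16*x**2*sin(3*pi*x/4)/(3*pi**2) + 128*x*cos(3*pi*x/4)/(9*pi**3) - 512*sin(3*pi*x/4)/(27*pi**4); evaluating from 0 to 4: ∫_{0}^{4} (x**3) sin(3*pi*x/4) dx = (256*(-2 + 3*pi**2)/(9*pi**3)) - (0) = 256*(-2 + 3*pi**2)/(9*pi**3).
Hence b_3 = (1/2)·(256*(-2 + 3*pi**2)/(9*pi**3)) = 128*(-2 + 3*pi**2)/(9*pi**3).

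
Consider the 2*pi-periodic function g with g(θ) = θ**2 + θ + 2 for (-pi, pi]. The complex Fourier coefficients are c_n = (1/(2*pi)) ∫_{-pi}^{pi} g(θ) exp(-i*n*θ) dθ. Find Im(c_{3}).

-1/3

Since g is real-valued, Im(c_{3}) = -(1/(2*pi)) ∫_{-pi}^{pi} g(θ) sin(3*θ) dθ = -b_{3}/2.
Integrating by parts twice (tabular method), an antiderivative of (θ**2 + θ + 2) sin(3*θ) is -θ**2*cos(3*θ)/3 + 2*θ*sin(3*θ)/9 - θ*cos(3*θ)/3 + sin(3*θ)/9 - 16*cos(3*θ)/27; evaluating from -pi to pi: ∫_{-pi}^{pi} (θ**2 + θ + 2) sin(3*θ) dθ = (16/27 + pi/3 + pi**2/3) - (-pi/3 + 16/27 + pi**2/3) = 2*pi/3.
Hence Im(c_{3}) = (-1/(2*pi))·(2*pi/3) = -1/3.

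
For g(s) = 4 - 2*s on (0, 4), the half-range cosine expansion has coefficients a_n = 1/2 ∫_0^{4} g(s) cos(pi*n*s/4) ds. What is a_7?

a_7 = 1/2 ∫_0^{4} (4 - 2*s) cos(7*pi*s/4) ds.
Integrating by parts (boundary term plus one more integral), an antiderivative of (4 - 2*s) cos(7*pi*s/4) is -8*s*sin(7*pi*s/4)/(7*pi) + 16*sin(7*pi*s/4)/(7*pi) - 32*cos(7*pi*s/4)/(49*pi**2); evaluating from 0 to 4: ∫_{0}^{4} (4 - 2*s) cos(7*pi*s/4) ds = (32/(49*pi**2)) - (-32/(49*pi**2)) = 64/(49*pi**2).
Hence a_7 = (1/2)·(64/(49*pi**2)) = 32/(49*pi**2).

32/(49*pi**2)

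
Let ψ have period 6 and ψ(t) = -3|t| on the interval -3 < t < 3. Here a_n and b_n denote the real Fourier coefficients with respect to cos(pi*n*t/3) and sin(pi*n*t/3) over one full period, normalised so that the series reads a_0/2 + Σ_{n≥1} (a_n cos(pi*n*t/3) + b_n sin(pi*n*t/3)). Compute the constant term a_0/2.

-9/2

a_0 = 1/3 ∫_{-3}^{3} ψ(t) dt = 1/3 · (-27) = -9.
So the constant term a_0/2 = -9/2.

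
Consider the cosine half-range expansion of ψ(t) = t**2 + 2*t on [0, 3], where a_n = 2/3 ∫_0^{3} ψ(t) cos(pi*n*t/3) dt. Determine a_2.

a_2 = 2/3 ∫_0^{3} (t**2 + 2*t) cos(2*pi*t/3) dt.
Integrating by parts twice (tabular method), an antiderivative of (t**2 + 2*t) cos(2*pi*t/3) is 3*t**2*sin(2*pi*t/3)/(2*pi) + 3*t*sin(2*pi*t/3)/pi + 9*t*cos(2*pi*t/3)/(2*pi**2) - 27*sin(2*pi*t/3)/(4*pi**3) + 9*cos(2*pi*t/3)/(2*pi**2); evaluating from 0 to 3: ∫_{0}^{3} (t**2 + 2*t) cos(2*pi*t/3) dt = (18/pi**2) - (9/(2*pi**2)) = 27/(2*pi**2).
Hence a_2 = (2/3)·(27/(2*pi**2)) = 9/pi**2.

9/pi**2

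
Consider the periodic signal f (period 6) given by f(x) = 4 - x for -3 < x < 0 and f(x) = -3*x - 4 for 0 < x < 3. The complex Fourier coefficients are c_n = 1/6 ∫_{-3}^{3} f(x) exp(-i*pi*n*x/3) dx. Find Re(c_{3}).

2/(3*pi**2)

Since f is real-valued, Re(c_{3}) = 1/6 ∫_{-3}^{3} f(x) cos(pi*x) dx = a_{3}/2.
Split the integral at the breakpoints.
Integrating by parts (boundary term plus one more integral), an antiderivative of (4 - x) cos(pi*x) is -x*sin(pi*x)/pi + 4*sin(pi*x)/pi - cos(pi*x)/pi**2; evaluating from -3 to 0: ∫_{-3}^{0} (4 - x) cos(pi*x) dx = (-1/pi**2) - (pi**(-2)) = -2/pi**2.
Integrating by parts (boundary term plus one more integral), an antiderivative of (-3*x - 4) cos(pi*x) is -3*x*sin(pi*x)/pi - 4*sin(pi*x)/pi - 3*cos(pi*x)/pi**2; evaluating from 0 to 3: ∫_{0}^{3} (-3*x - 4) cos(pi*x) dx = (3/pi**2) - (-3/pi**2) = 6/pi**2.
So ∫_{-3}^{3} f(x) cos(pi*x) dx = 4/pi**2.
Hence Re(c_{3}) = (1/6)·(4/pi**2) = 2/(3*pi**2).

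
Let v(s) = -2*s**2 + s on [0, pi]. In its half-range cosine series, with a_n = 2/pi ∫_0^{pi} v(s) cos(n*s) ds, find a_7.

a_7 = 2/pi ∫_0^{pi} (-2*s**2 + s) cos(7*s) ds.
Integrating by parts twice (tabular method), an antiderivative of (-2*s**2 + s) cos(7*s) is -2*s**2*sin(7*s)/7 + s*sin(7*s)/7 - 4*s*cos(7*s)/49 + 4*sin(7*s)/343 + cos(7*s)/49; evaluating from 0 to pi: ∫_{0}^{pi} (-2*s**2 + s) cos(7*s) ds = (-1/49 + 4*pi/49) - (1/49) = -2/49 + 4*pi/49.
Hence a_7 = (2/pi)·(-2/49 + 4*pi/49) = 4*(-1 + 2*pi)/(49*pi).

4*(-1 + 2*pi)/(49*pi)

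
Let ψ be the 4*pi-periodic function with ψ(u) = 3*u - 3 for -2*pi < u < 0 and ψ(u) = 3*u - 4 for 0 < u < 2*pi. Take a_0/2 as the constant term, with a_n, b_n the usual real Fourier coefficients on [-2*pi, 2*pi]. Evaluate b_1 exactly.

b_1 = (1/(2*pi)) ∫_{-2*pi}^{2*pi} ψ(u) sin(u/2) du.
Split the integral at the breakpoints.
Integrating by parts (boundary term plus one more integral), an antiderivative of (3*u - 3) sin(u/2) is -6*u*cos(u/2) + 12*sin(u/2) + 6*cos(u/2); evaluating from -2*pi to 0: ∫_{-2*pi}^{0} (3*u - 3) sin(u/2) du = (6) - (-12*pi - 6) = 12 + 12*pi.
Integrating by parts (boundary term plus one more integral), an antiderivative of (3*u - 4) sin(u/2) is -6*u*cos(u/2) + 12*sin(u/2) + 8*cos(u/2); evaluating from 0 to 2*pi: ∫_{0}^{2*pi} (3*u - 4) sin(u/2) du = (-8 + 12*pi) - (8) = -16 + 12*pi.
Summing the pieces and multiplying by (1/(2*pi)) gives b_1 = 12 - 2/pi.

12 - 2/pi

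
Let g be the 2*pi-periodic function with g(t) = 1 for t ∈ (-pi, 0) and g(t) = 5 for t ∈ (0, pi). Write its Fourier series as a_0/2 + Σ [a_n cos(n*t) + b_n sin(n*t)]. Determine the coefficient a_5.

a_5 = 1/pi ∫_{-pi}^{pi} g(t) cos(5*t) dt.
Split the integral at the breakpoints.
Directly, an antiderivative of (1) cos(5*t) is sin(5*t)/5; evaluating from -pi to 0: ∫_{-pi}^{0} (1) cos(5*t) dt = (0) - (0) = 0.
Directly, an antiderivative of (5) cos(5*t) is sin(5*t); evaluating from 0 to pi: ∫_{0}^{pi} (5) cos(5*t) dt = (0) - (0) = 0.
Summing the pieces and multiplying by (1/pi) gives a_5 = 0.

0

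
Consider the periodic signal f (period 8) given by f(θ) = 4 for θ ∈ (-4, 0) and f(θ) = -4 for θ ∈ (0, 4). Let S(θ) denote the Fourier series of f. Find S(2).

f is continuous at θ = 2 with value -4, so the series converges to -4 there.

-4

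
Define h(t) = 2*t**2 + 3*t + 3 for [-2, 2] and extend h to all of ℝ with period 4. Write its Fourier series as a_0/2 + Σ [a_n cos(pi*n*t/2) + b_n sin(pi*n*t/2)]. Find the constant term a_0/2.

17/3

a_0 = 1/2 ∫_{-2}^{2} h(t) dt = 1/2 · (68/3) = 34/3.
So the constant term a_0/2 = 17/3.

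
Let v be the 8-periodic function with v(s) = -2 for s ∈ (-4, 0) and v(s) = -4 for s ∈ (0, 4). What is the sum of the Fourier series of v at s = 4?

At s = 4 the one-sided limits are v(4^-) = -4 and v(4^+) = -2.
By Dirichlet's theorem the series converges to their average, [(-4) + (-2)]/2 = -3.

-3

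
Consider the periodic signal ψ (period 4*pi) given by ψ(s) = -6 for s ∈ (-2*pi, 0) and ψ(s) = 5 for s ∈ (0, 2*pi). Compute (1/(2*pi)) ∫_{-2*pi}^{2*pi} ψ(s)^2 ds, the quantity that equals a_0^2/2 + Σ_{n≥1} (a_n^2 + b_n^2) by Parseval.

61

(1/(2*pi)) ∫_{-2*pi}^{2*pi} ψ(s)^2 ds = (1/(2*pi)) · (122*pi) = 61.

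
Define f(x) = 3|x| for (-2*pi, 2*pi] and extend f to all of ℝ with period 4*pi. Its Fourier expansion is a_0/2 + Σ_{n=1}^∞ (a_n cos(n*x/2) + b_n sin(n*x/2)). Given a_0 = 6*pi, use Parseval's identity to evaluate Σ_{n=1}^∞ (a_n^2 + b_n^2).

6*pi**2

Parseval: a_0^2/2 + Σ_{n≥1} (a_n^2+b_n^2) = (1/(2*pi)) ∫_{-2*pi}^{2*pi} f(x)^2 dx = 24*pi**2.
Subtract a_0^2/2 = 18*pi**2: Σ (a_n^2+b_n^2) = 6*pi**2.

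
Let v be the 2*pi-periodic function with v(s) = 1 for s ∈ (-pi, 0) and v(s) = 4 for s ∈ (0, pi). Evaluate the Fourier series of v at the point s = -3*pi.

s = -3*pi differs from s = -pi by -1 full period(s), and the series is 2*pi-periodic.
At s = -pi the one-sided limits are v(-pi^-) = 4 and v(-pi^+) = 1.
By Dirichlet's theorem the series converges to their average, [(4) + (1)]/2 = 5/2.

5/2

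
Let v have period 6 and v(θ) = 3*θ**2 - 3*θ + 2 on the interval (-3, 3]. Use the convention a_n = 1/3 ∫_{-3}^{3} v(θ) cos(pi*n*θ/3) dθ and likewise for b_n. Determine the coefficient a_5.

-108/(25*pi**2)

a_5 = 1/3 ∫_{-3}^{3} v(θ) cos(5*pi*θ/3) dθ.
Integrating by parts twice (tabular method), an antiderivative of (3*θ**2 - 3*θ + 2) cos(5*pi*θ/3) is 9*θ**2*sin(5*pi*θ/3)/(5*pi) - 9*θ*sin(5*pi*θ/3)/(5*pi) + 54*θ*cos(5*pi*θ/3)/(25*pi**2) - 162*sin(5*pi*θ/3)/(125*pi**3) + 6*sin(5*pi*θ/3)/(5*pi) - 27*cos(5*pi*θ/3)/(25*pi**2); evaluating from -3 to 3: ∫_{-3}^{3} (3*θ**2 - 3*θ + 2) cos(5*pi*θ/3) dθ = (-27/(5*pi**2)) - (189/(25*pi**2)) = -324/(25*pi**2).
Hence a_5 = (1/3)·(-324/(25*pi**2)) = -108/(25*pi**2).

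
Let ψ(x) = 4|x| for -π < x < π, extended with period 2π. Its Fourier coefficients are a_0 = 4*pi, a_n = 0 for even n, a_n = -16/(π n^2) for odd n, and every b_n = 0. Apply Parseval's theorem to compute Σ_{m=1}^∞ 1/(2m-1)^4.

pi**4/96

Parseval: a_0^2/2 + Σ a_n^2 = (1/π) ∫_{-π}^{π} ψ(x)^2 dx = 32*pi**2/3.
Subtract a_0^2/2 = 8*pi**2: Σ a_n^2 = 8*pi**2/3.
Only odd n contribute, with a_n^2 = 256/(π^2 n^4), so Σ_{m≥1} 1/(2m-1)^4 = π^2·(8*pi**2/3)/256 = pi**4/96.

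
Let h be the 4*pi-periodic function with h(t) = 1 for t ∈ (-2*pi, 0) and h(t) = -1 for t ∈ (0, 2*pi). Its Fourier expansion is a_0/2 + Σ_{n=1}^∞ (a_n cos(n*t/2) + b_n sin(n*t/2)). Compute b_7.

-4/(7*pi)

b_7 = (1/(2*pi)) ∫_{-2*pi}^{2*pi} h(t) sin(7*t/2) dt.
h is odd and sin(7*t/2) is odd, so the integrand is even and b_7 = 1/pi ∫_0^{2*pi} h(t) sin(7*t/2) dt.
Directly, an antiderivative of (-1) sin(7*t/2) is 2*cos(7*t/2)/7; evaluating from 0 to 2*pi: ∫_{0}^{2*pi} (-1) sin(7*t/2) dt = (-2/7) - (2/7) = -4/7.
Hence b_7 = (1/pi)·(-4/7) = -4/(7*pi).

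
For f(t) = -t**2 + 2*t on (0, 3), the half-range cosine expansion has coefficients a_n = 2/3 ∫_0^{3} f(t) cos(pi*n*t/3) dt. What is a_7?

12/(49*pi**2)

a_7 = 2/3 ∫_0^{3} (-t**2 + 2*t) cos(7*pi*t/3) dt.
Integrating by parts twice (tabular method), an antiderivative of (-t**2 + 2*t) cos(7*pi*t/3) is -3*t**2*sin(7*pi*t/3)/(7*pi) + 6*t*sin(7*pi*t/3)/(7*pi) - 18*t*cos(7*pi*t/3)/(49*pi**2) + 54*sin(7*pi*t/3)/(343*pi**3) + 18*cos(7*pi*t/3)/(49*pi**2); evaluating from 0 to 3: ∫_{0}^{3} (-t**2 + 2*t) cos(7*pi*t/3) dt = (36/(49*pi**2)) - (18/(49*pi**2)) = 18/(49*pi**2).
Hence a_7 = (2/3)·(18/(49*pi**2)) = 12/(49*pi**2).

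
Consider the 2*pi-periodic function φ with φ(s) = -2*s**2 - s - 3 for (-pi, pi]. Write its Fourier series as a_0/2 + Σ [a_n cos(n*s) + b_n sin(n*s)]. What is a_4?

a_4 = 1/pi ∫_{-pi}^{pi} φ(s) cos(4*s) ds.
Integrating by parts twice (tabular method), an antiderivative of (-2*s**2 - s - 3) cos(4*s) is -s**2*sin(4*s)/2 - s*sin(4*s)/4 - s*cos(4*s)/4 - 11*sin(4*s)/16 - cos(4*s)/16; evaluating from -pi to pi: ∫_{-pi}^{pi} (-2*s**2 - s - 3) cos(4*s) ds = (-pi/4 - 1/16) - (-1/16 + pi/4) = -pi/2.
Hence a_4 = (1/pi)·(-pi/2) = -1/2.

-1/2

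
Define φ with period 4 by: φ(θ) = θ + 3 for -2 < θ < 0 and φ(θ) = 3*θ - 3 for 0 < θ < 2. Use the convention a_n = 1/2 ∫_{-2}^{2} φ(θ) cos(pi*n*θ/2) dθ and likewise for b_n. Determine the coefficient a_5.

-8/(25*pi**2)

a_5 = 1/2 ∫_{-2}^{2} φ(θ) cos(5*pi*θ/2) dθ.
Split the integral at the breakpoints.
Integrating by parts (boundary term plus one more integral), an antiderivative of (θ + 3) cos(5*pi*θ/2) is 2*θ*sin(5*pi*θ/2)/(5*pi) + 6*sin(5*pi*θ/2)/(5*pi) + 4*cos(5*pi*θ/2)/(25*pi**2); evaluating from -2 to 0: ∫_{-2}^{0} (θ + 3) cos(5*pi*θ/2) dθ = (4/(25*pi**2)) - (-4/(25*pi**2)) = 8/(25*pi**2).
Integrating by parts (boundary term plus one more integral), an antiderivative of (3*θ - 3) cos(5*pi*θ/2) is 6*θ*sin(5*pi*θ/2)/(5*pi) - 6*sin(5*pi*θ/2)/(5*pi) + 12*cos(5*pi*θ/2)/(25*pi**2); evaluating from 0 to 2: ∫_{0}^{2} (3*θ - 3) cos(5*pi*θ/2) dθ = (-12/(25*pi**2)) - (12/(25*pi**2)) = -24/(25*pi**2).
Summing the pieces and multiplying by (1/2) gives a_5 = -8/(25*pi**2).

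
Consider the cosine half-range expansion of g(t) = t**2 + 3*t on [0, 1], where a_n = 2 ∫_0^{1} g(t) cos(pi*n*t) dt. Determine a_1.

-16/pi**2

a_1 = 2 ∫_0^{1} (t**2 + 3*t) cos(pi*t) dt.
Integrating by parts twice (tabular method), an antiderivative of (t**2 + 3*t) cos(pi*t) is t**2*sin(pi*t)/pi + 3*t*sin(pi*t)/pi + 2*t*cos(pi*t)/pi**2 - 2*sin(pi*t)/pi**3 + 3*cos(pi*t)/pi**2; evaluating from 0 to 1: ∫_{0}^{1} (t**2 + 3*t) cos(pi*t) dt = (-5/pi**2) - (3/pi**2) = -8/pi**2.
Hence a_1 = 2·(-8/pi**2) = -16/pi**2.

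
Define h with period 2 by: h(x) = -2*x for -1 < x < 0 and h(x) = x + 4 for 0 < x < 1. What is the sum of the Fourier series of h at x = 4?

x = 4 differs from x = 0 by 2 full period(s), and the series is 2-periodic.
At x = 0 the one-sided limits are h(0^-) = 0 and h(0^+) = 4.
By Dirichlet's theorem the series converges to their average, [(0) + (4)]/2 = 2.

2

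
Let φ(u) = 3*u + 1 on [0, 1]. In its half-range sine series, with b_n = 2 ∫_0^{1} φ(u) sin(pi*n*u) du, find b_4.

b_4 = 2 ∫_0^{1} (3*u + 1) sin(4*pi*u) du.
Integrating by parts (boundary term plus one more integral), an antiderivative of (3*u + 1) sin(4*pi*u) is -3*u*cos(4*pi*u)/(4*pi) + 3*sin(4*pi*u)/(16*pi**2) - cos(4*pi*u)/(4*pi); evaluating from 0 to 1: ∫_{0}^{1} (3*u + 1) sin(4*pi*u) du = (-1/pi) - (-1/(4*pi)) = -3/(4*pi).
Hence b_4 = 2·(-3/(4*pi)) = -3/(2*pi).

-3/(2*pi)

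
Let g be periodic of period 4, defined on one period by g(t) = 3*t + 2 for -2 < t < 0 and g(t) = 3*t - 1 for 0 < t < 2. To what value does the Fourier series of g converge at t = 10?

t = 10 differs from t = 2 by 2 full period(s), and the series is 4-periodic.
At t = 2 the one-sided limits are g(2^-) = 5 and g(2^+) = -4.
By Dirichlet's theorem the series converges to their average, [(5) + (-4)]/2 = 1/2.

1/2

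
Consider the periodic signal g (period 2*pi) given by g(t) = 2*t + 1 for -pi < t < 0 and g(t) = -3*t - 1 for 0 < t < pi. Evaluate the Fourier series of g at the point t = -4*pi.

t = -4*pi differs from t = 0 by -2 full period(s), and the series is 2*pi-periodic.
At t = 0 the one-sided limits are g(0^-) = 1 and g(0^+) = -1.
By Dirichlet's theorem the series converges to their average, [(1) + (-1)]/2 = 0.

0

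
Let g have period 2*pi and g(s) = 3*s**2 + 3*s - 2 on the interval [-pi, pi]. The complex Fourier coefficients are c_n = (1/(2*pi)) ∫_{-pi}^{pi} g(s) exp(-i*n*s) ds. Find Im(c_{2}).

3/2

Since g is real-valued, Im(c_{2}) = -(1/(2*pi)) ∫_{-pi}^{pi} g(s) sin(2*s) ds = -b_{2}/2.
Integrating by parts twice (tabular method), an antiderivative of (3*s**2 + 3*s - 2) sin(2*s) is -3*s**2*cos(2*s)/2 + 3*s*sin(2*s)/2 - 3*s*cos(2*s)/2 + 3*sin(2*s)/4 + 7*cos(2*s)/4; evaluating from -pi to pi: ∫_{-pi}^{pi} (3*s**2 + 3*s - 2) sin(2*s) ds = (-3*pi**2/2 - 3*pi/2 + 7/4) - (-3*pi**2/2 + 7/4 + 3*pi/2) = -3*pi.
Hence Im(c_{2}) = (-1/(2*pi))·(-3*pi) = 3/2.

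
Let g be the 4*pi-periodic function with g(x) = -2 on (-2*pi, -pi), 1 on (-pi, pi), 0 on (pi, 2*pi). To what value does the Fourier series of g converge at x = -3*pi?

x = -3*pi differs from x = pi by -1 full period(s), and the series is 4*pi-periodic.
At x = pi the one-sided limits are g(pi^-) = 1 and g(pi^+) = 0.
By Dirichlet's theorem the series converges to their average, [(1) + (0)]/2 = 1/2.

1/2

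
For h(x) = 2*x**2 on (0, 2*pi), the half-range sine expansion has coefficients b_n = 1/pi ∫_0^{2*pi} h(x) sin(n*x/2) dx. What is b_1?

-64/pi + 16*pi

b_1 = 1/pi ∫_0^{2*pi} (2*x**2) sin(x/2) dx.
Integrating by parts twice (tabular method), an antiderivative of (2*x**2) sin(x/2) is -4*x**2*cos(x/2) + 16*x*sin(x/2) + 32*cos(x/2); evaluating from 0 to 2*pi: ∫_{0}^{2*pi} (2*x**2) sin(x/2) dx = (-32 + 16*pi**2) - (32) = -64 + 16*pi**2.
Hence b_1 = (1/pi)·(-64 + 16*pi**2) = -64/pi + 16*pi.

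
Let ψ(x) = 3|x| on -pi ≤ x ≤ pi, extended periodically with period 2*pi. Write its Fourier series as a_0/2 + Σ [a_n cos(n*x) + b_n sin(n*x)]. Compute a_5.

a_5 = 1/pi ∫_{-pi}^{pi} ψ(x) cos(5*x) dx.
ψ is even and cos(5*x) is even, so the integrand is even and a_5 = 2/pi ∫_0^{pi} ψ(x) cos(5*x) dx.
Integrating by parts (boundary term plus one more integral), an antiderivative of (3*x) cos(5*x) is 3*x*sin(5*x)/5 + 3*cos(5*x)/25; evaluating from 0 to pi: ∫_{0}^{pi} (3*x) cos(5*x) dx = (-3/25) - (3/25) = -6/25.
Hence a_5 = (2/pi)·(-6/25) = -12/(25*pi).

-12/(25*pi)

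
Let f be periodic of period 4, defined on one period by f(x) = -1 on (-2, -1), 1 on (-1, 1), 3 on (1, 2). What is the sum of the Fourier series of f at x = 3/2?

3

f is continuous at x = 3/2 with value 3, so the series converges to 3 there.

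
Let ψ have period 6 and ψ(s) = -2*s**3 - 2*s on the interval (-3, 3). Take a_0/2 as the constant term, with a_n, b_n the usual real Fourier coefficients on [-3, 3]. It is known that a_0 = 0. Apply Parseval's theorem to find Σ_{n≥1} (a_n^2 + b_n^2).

Parseval: a_0^2/2 + Σ_{n≥1} (a_n^2+b_n^2) = 1/3 ∫_{-3}^{3} ψ(s)^2 ds = 39072/35.
Subtract a_0^2/2 = 0: Σ (a_n^2+b_n^2) = 39072/35.

39072/35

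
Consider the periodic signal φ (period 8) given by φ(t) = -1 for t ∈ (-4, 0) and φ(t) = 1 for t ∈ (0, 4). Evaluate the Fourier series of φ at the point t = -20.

t = -20 differs from t = -4 by -2 full period(s), and the series is 8-periodic.
At t = -4 the one-sided limits are φ(-4^-) = 1 and φ(-4^+) = -1.
By Dirichlet's theorem the series converges to their average, [(1) + (-1)]/2 = 0.

0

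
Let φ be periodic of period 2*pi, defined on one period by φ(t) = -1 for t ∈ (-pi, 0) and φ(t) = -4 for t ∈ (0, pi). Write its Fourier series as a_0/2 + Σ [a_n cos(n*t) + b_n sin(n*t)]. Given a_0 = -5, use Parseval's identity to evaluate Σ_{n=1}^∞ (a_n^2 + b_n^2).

9/2

Parseval: a_0^2/2 + Σ_{n≥1} (a_n^2+b_n^2) = 1/pi ∫_{-pi}^{pi} φ(t)^2 dt = 17.
Subtract a_0^2/2 = 25/2: Σ (a_n^2+b_n^2) = 9/2.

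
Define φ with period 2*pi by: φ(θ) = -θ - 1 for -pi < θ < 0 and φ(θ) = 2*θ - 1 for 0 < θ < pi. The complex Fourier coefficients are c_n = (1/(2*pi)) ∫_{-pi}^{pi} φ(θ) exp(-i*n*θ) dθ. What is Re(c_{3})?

-1/(3*pi)

Since φ is real-valued, Re(c_{3}) = (1/(2*pi)) ∫_{-pi}^{pi} φ(θ) cos(3*θ) dθ = a_{3}/2.
Split the integral at the breakpoints.
Integrating by parts (boundary term plus one more integral), an antiderivative of (-θ - 1) cos(3*θ) is -θ*sin(3*θ)/3 - sin(3*θ)/3 - cos(3*θ)/9; evaluating from -pi to 0: ∫_{-pi}^{0} (-θ - 1) cos(3*θ) dθ = (-1/9) - (1/9) = -2/9.
Integrating by parts (boundary term plus one more integral), an antiderivative of (2*θ - 1) cos(3*θ) is 2*θ*sin(3*θ)/3 - sin(3*θ)/3 + 2*cos(3*θ)/9; evaluating from 0 to pi: ∫_{0}^{pi} (2*θ - 1) cos(3*θ) dθ = (-2/9) - (2/9) = -4/9.
So ∫_{-pi}^{pi} φ(θ) cos(3*θ) dθ = -2/3.
Hence Re(c_{3}) = (1/(2*pi))·(-2/3) = -1/(3*pi).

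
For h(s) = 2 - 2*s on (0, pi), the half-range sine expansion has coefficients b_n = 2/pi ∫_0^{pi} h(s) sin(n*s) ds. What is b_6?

b_6 = 2/pi ∫_0^{pi} (2 - 2*s) sin(6*s) ds.
Integrating by parts (boundary term plus one more integral), an antiderivative of (2 - 2*s) sin(6*s) is s*cos(6*s)/3 - sin(6*s)/18 - cos(6*s)/3; evaluating from 0 to pi: ∫_{0}^{pi} (2 - 2*s) sin(6*s) ds = (-1/3 + pi/3) - (-1/3) = pi/3.
Hence b_6 = (2/pi)·(pi/3) = 2/3.

2/3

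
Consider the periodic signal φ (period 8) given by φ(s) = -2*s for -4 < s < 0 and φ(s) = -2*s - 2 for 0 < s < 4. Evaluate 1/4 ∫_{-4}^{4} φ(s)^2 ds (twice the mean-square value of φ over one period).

188/3

1/4 ∫_{-4}^{4} φ(s)^2 ds = 1/4 · (752/3) = 188/3.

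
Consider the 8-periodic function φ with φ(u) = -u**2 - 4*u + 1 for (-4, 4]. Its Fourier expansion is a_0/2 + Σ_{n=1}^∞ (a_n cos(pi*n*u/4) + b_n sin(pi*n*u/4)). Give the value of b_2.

16/pi

b_2 = 1/4 ∫_{-4}^{4} φ(u) sin(pi*u/2) du.
Integrating by parts twice (tabular method), an antiderivative of (-u**2 - 4*u + 1) sin(pi*u/2) is 2*u**2*cos(pi*u/2)/pi - 8*u*sin(pi*u/2)/pi**2 + 8*u*cos(pi*u/2)/pi - 16*sin(pi*u/2)/pi**2 - 2*cos(pi*u/2)/pi - 16*cos(pi*u/2)/pi**3; evaluating from -4 to 4: ∫_{-4}^{4} (-u**2 - 4*u + 1) sin(pi*u/2) du = (-16/pi**3 + 62/pi) - (-2/pi - 16/pi**3) = 64/pi.
Hence b_2 = (1/4)·(64/pi) = 16/pi.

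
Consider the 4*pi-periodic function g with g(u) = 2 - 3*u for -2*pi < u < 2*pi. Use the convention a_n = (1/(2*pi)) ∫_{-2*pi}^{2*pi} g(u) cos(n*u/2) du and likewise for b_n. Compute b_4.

3

b_4 = (1/(2*pi)) ∫_{-2*pi}^{2*pi} g(u) sin(2*u) du.
Integrating by parts (boundary term plus one more integral), an antiderivative of (2 - 3*u) sin(2*u) is 3*u*cos(2*u)/2 - 3*sin(2*u)/4 - cos(2*u); evaluating from -2*pi to 2*pi: ∫_{-2*pi}^{2*pi} (2 - 3*u) sin(2*u) du = (-1 + 3*pi) - (-3*pi - 1) = 6*pi.
Hence b_4 = (1/(2*pi))·(6*pi) = 3.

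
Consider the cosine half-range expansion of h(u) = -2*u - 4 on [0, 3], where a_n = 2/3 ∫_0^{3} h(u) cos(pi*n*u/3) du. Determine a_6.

0

a_6 = 2/3 ∫_0^{3} (-2*u - 4) cos(2*pi*u) du.
Integrating by parts (boundary term plus one more integral), an antiderivative of (-2*u - 4) cos(2*pi*u) is -u*sin(2*pi*u)/pi - 2*sin(2*pi*u)/pi - cos(2*pi*u)/(2*pi**2); evaluating from 0 to 3: ∫_{0}^{3} (-2*u - 4) cos(2*pi*u) du = (-1/(2*pi**2)) - (-1/(2*pi**2)) = 0.
Hence a_6 = (2/3)·(0) = 0.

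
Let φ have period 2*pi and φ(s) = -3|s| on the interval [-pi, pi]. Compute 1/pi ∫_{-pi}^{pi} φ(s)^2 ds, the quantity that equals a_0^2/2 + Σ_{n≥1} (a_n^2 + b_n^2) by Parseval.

1/pi ∫_{-pi}^{pi} φ(s)^2 ds = 1/pi · (6*pi**3) = 6*pi**2.

6*pi**2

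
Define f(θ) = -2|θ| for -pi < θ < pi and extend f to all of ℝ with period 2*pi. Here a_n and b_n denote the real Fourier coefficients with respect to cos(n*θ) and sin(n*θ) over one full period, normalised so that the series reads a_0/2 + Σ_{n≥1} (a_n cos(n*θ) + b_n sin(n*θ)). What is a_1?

8/pi

a_1 = 1/pi ∫_{-pi}^{pi} f(θ) cos(θ) dθ.
f is even and cos(θ) is even, so the integrand is even and a_1 = 2/pi ∫_0^{pi} f(θ) cos(θ) dθ.
Integrating by parts (boundary term plus one more integral), an antiderivative of (-2*θ) cos(θ) is -2*θ*sin(θ) - 2*cos(θ); evaluating from 0 to pi: ∫_{0}^{pi} (-2*θ) cos(θ) dθ = (2) - (-2) = 4.
Hence a_1 = (2/pi)·(4) = 8/pi.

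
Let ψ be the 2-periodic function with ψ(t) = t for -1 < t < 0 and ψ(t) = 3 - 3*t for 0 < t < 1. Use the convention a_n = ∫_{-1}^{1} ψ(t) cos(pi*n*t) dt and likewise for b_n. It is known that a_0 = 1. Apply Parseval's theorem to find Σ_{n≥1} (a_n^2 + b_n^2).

17/6

Parseval: a_0^2/2 + Σ_{n≥1} (a_n^2+b_n^2) = ∫_{-1}^{1} ψ(t)^2 dt = 10/3.
Subtract a_0^2/2 = 1/2: Σ (a_n^2+b_n^2) = 17/6.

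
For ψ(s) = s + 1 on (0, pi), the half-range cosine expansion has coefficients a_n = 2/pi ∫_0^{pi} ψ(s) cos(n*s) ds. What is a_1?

a_1 = 2/pi ∫_0^{pi} (s + 1) cos(s) ds.
Integrating by parts (boundary term plus one more integral), an antiderivative of (s + 1) cos(s) is s*sin(s) + sin(s) + cos(s); evaluating from 0 to pi: ∫_{0}^{pi} (s + 1) cos(s) ds = (-1) - (1) = -2.
Hence a_1 = (2/pi)·(-2) = -4/pi.

-4/pi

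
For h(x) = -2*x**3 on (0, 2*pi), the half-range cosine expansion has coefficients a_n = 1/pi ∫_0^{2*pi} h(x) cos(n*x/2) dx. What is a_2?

a_2 = 1/pi ∫_0^{2*pi} (-2*x**3) cos(x) dx.
Integrating by parts three times (tabular method), an antiderivative of (-2*x**3) cos(x) is -2*x**3*sin(x) - 6*x**2*cos(x) + 12*x*sin(x) + 12*cos(x); evaluating from 0 to 2*pi: ∫_{0}^{2*pi} (-2*x**3) cos(x) dx = (12 - 24*pi**2) - (12) = -24*pi**2.
Hence a_2 = (1/pi)·(-24*pi**2) = -24*pi.

-24*pi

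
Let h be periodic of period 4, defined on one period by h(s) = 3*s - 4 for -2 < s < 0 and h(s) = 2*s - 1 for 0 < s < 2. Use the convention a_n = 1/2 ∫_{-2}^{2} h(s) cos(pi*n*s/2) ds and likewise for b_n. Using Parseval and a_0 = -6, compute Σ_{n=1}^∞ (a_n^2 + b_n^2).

Parseval: a_0^2/2 + Σ_{n≥1} (a_n^2+b_n^2) = 1/2 ∫_{-2}^{2} h(s)^2 ds = 163/3.
Subtract a_0^2/2 = 18: Σ (a_n^2+b_n^2) = 109/3.

109/3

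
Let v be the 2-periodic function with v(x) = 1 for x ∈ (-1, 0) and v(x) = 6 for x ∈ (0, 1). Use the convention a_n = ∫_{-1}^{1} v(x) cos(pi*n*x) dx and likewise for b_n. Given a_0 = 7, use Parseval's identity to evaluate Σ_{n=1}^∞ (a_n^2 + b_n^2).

25/2

Parseval: a_0^2/2 + Σ_{n≥1} (a_n^2+b_n^2) = ∫_{-1}^{1} v(x)^2 dx = 37.
Subtract a_0^2/2 = 49/2: Σ (a_n^2+b_n^2) = 25/2.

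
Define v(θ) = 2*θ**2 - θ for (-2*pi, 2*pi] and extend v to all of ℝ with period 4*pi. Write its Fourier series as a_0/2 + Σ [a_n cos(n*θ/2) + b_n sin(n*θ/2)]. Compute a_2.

8

a_2 = (1/(2*pi)) ∫_{-2*pi}^{2*pi} v(θ) cos(θ) dθ.
Integrating by parts twice (tabular method), an antiderivative of (2*θ**2 - θ) cos(θ) is 2*θ**2*sin(θ) - θ*sin(θ) + 4*θ*cos(θ) - 4*sin(θ) - cos(θ); evaluating from -2*pi to 2*pi: ∫_{-2*pi}^{2*pi} (2*θ**2 - θ) cos(θ) dθ = (-1 + 8*pi) - (-8*pi - 1) = 16*pi.
Hence a_2 = (1/(2*pi))·(16*pi) = 8.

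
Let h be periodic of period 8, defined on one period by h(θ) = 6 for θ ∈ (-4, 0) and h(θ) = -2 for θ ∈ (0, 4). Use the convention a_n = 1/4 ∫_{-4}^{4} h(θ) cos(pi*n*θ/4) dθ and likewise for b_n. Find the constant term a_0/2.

2

a_0 = 1/4 ∫_{-4}^{4} h(θ) dθ = 1/4 · (16) = 4.
So the constant term a_0/2 = 2.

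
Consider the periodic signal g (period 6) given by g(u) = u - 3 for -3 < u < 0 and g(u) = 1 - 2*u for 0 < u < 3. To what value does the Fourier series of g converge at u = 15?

-11/2

u = 15 differs from u = 3 by 2 full period(s), and the series is 6-periodic.
At u = 3 the one-sided limits are g(3^-) = -5 and g(3^+) = -6.
By Dirichlet's theorem the series converges to their average, [(-5) + (-6)]/2 = -11/2.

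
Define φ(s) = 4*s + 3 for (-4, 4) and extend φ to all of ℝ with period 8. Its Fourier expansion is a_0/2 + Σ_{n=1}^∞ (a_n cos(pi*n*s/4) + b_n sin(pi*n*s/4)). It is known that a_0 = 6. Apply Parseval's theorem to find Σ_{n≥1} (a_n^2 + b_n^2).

512/3

Parseval: a_0^2/2 + Σ_{n≥1} (a_n^2+b_n^2) = 1/4 ∫_{-4}^{4} φ(s)^2 ds = 566/3.
Subtract a_0^2/2 = 18: Σ (a_n^2+b_n^2) = 512/3.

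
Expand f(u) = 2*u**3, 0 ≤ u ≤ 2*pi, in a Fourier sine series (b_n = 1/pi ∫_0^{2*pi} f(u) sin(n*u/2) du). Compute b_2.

24 - 16*pi**2

b_2 = 1/pi ∫_0^{2*pi} (2*u**3) sin(u) du.
Integrating by parts three times (tabular method), an antiderivative of (2*u**3) sin(u) is -2*u**3*cos(u) + 6*u**2*sin(u) + 12*u*cos(u) - 12*sin(u); evaluating from 0 to 2*pi: ∫_{0}^{2*pi} (2*u**3) sin(u) du = (-16*pi**3 + 24*pi) - (0) = -16*pi**3 + 24*pi.
Hence b_2 = (1/pi)·(-16*pi**3 + 24*pi) = 24 - 16*pi**2.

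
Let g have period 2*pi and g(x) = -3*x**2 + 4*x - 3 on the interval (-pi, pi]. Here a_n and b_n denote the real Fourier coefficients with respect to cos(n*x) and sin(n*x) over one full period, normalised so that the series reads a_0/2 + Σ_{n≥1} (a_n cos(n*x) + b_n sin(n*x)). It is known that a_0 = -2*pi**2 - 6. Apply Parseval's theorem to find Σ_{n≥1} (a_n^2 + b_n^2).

Parseval: a_0^2/2 + Σ_{n≥1} (a_n^2+b_n^2) = 1/pi ∫_{-pi}^{pi} g(x)^2 dx = 18 + 68*pi**2/3 + 18*pi**4/5.
Subtract a_0^2/2 = 2*(3 + pi**2)**2: Σ (a_n^2+b_n^2) = 8*pi**2*(20 + 3*pi**2)/15.

8*pi**2*(20 + 3*pi**2)/15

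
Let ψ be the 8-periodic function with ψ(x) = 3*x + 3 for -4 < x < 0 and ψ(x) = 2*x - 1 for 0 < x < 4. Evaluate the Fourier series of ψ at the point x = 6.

x = 6 differs from x = -2 by 1 full period(s), and the series is 8-periodic.
ψ is continuous at x = -2 with value -3, so the series converges to -3 there.

-3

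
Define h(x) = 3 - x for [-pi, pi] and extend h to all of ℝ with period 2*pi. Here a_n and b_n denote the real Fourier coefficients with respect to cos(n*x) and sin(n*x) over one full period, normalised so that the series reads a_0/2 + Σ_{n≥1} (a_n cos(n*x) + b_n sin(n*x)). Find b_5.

b_5 = 1/pi ∫_{-pi}^{pi} h(x) sin(5*x) dx.
Integrating by parts (boundary term plus one more integral), an antiderivative of (3 - x) sin(5*x) is x*cos(5*x)/5 - sin(5*x)/25 - 3*cos(5*x)/5; evaluating from -pi to pi: ∫_{-pi}^{pi} (3 - x) sin(5*x) dx = (3/5 - pi/5) - (3/5 + pi/5) = -2*pi/5.
Hence b_5 = (1/pi)·(-2*pi/5) = -2/5.

-2/5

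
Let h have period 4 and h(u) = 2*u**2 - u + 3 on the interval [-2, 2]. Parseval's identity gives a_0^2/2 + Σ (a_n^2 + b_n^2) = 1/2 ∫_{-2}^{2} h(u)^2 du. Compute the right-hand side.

1174/15

1/2 ∫_{-2}^{2} h(u)^2 du = 1/2 · (2348/15) = 1174/15.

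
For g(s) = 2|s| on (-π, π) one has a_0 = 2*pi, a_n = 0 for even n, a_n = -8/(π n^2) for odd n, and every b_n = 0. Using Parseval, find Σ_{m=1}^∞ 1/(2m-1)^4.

pi**4/96

Parseval: a_0^2/2 + Σ a_n^2 = (1/π) ∫_{-π}^{π} g(s)^2 ds = 8*pi**2/3.
Subtract a_0^2/2 = 2*pi**2: Σ a_n^2 = 2*pi**2/3.
Only odd n contribute, with a_n^2 = 64/(π^2 n^4), so Σ_{m≥1} 1/(2m-1)^4 = π^2·(2*pi**2/3)/64 = pi**4/96.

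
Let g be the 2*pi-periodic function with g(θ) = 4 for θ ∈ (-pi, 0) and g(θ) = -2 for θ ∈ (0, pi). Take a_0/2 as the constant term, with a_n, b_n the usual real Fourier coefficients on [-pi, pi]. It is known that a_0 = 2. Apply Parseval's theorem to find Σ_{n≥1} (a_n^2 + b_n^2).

Parseval: a_0^2/2 + Σ_{n≥1} (a_n^2+b_n^2) = 1/pi ∫_{-pi}^{pi} g(θ)^2 dθ = 20.
Subtract a_0^2/2 = 2: Σ (a_n^2+b_n^2) = 18.

18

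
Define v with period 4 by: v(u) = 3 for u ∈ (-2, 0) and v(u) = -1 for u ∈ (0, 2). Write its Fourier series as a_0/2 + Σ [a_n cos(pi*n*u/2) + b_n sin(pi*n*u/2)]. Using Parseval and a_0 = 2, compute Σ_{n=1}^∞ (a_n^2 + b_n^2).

Parseval: a_0^2/2 + Σ_{n≥1} (a_n^2+b_n^2) = 1/2 ∫_{-2}^{2} v(u)^2 du = 10.
Subtract a_0^2/2 = 2: Σ (a_n^2+b_n^2) = 8.

8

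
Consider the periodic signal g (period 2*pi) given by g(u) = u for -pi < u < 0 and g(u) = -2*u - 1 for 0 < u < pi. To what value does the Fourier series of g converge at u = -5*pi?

-3*pi/2 - 1/2

u = -5*pi differs from u = -pi by -2 full period(s), and the series is 2*pi-periodic.
At u = -pi the one-sided limits are g(-pi^-) = -2*pi - 1 and g(-pi^+) = -pi.
By Dirichlet's theorem the series converges to their average, [(-2*pi - 1) + (-pi)]/2 = -3*pi/2 - 1/2.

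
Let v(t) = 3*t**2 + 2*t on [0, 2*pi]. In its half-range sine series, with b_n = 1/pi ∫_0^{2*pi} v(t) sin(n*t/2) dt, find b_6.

-4*pi - 4/3

b_6 = 1/pi ∫_0^{2*pi} (3*t**2 + 2*t) sin(3*t) dt.
Integrating by parts twice (tabular method), an antiderivative of (3*t**2 + 2*t) sin(3*t) is -t**2*cos(3*t) + 2*t*sin(3*t)/3 - 2*t*cos(3*t)/3 + 2*sin(3*t)/9 + 2*cos(3*t)/9; evaluating from 0 to 2*pi: ∫_{0}^{2*pi} (3*t**2 + 2*t) sin(3*t) dt = (-4*pi**2 - 4*pi/3 + 2/9) - (2/9) = -4*pi*(1 + 3*pi)/3.
Hence b_6 = (1/pi)·(-4*pi*(1 + 3*pi)/3) = -4*pi - 4/3.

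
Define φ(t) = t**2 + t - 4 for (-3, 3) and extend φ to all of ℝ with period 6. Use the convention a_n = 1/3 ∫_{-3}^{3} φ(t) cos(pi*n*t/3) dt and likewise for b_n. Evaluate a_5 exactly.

a_5 = 1/3 ∫_{-3}^{3} φ(t) cos(5*pi*t/3) dt.
Integrating by parts twice (tabular method), an antiderivative of (t**2 + t - 4) cos(5*pi*t/3) is 3*t**2*sin(5*pi*t/3)/(5*pi) + 3*t*sin(5*pi*t/3)/(5*pi) + 18*t*cos(5*pi*t/3)/(25*pi**2) - 12*sin(5*pi*t/3)/(5*pi) - 54*sin(5*pi*t/3)/(125*pi**3) + 9*cos(5*pi*t/3)/(25*pi**2); evaluating from -3 to 3: ∫_{-3}^{3} (t**2 + t - 4) cos(5*pi*t/3) dt = (-63/(25*pi**2)) - (9/(5*pi**2)) = -108/(25*pi**2).
Hence a_5 = (1/3)·(-108/(25*pi**2)) = -36/(25*pi**2).

-36/(25*pi**2)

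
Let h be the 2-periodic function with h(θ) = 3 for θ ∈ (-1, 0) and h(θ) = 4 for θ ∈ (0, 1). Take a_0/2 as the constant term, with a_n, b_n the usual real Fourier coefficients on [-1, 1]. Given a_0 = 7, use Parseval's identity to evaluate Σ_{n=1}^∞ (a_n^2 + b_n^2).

Parseval: a_0^2/2 + Σ_{n≥1} (a_n^2+b_n^2) = ∫_{-1}^{1} h(θ)^2 dθ = 25.
Subtract a_0^2/2 = 49/2: Σ (a_n^2+b_n^2) = 1/2.

1/2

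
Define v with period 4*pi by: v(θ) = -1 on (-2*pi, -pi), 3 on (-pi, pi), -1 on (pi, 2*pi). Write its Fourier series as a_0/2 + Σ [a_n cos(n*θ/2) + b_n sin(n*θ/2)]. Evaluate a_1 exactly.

a_1 = (1/(2*pi)) ∫_{-2*pi}^{2*pi} v(θ) cos(θ/2) dθ.
v is even and cos(θ/2) is even, so the integrand is even and a_1 = 1/pi ∫_0^{2*pi} v(θ) cos(θ/2) dθ.
Split the integral at the breakpoints.
Directly, an antiderivative of (3) cos(θ/2) is 6*sin(θ/2); evaluating from 0 to pi: ∫_{0}^{pi} (3) cos(θ/2) dθ = (6) - (0) = 6.
Directly, an antiderivative of (-1) cos(θ/2) is -2*sin(θ/2); evaluating from pi to 2*pi: ∫_{pi}^{2*pi} (-1) cos(θ/2) dθ = (0) - (-2) = 2.
Summing the pieces and multiplying by (1/pi) gives a_1 = 8/pi.

8/pi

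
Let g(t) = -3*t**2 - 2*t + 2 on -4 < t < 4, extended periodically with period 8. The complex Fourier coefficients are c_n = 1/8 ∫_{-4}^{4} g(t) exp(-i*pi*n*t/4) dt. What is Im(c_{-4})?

Since g is real-valued, Im(c_{-4}) = -1/8 ∫_{-4}^{4} g(t) sin(-pi*t) dt = b_{4}/2.
Integrating by parts twice (tabular method), an antiderivative of (-3*t**2 - 2*t + 2) sin(-pi*t) is -3*t**2*cos(pi*t)/pi + 6*t*sin(pi*t)/pi**2 - 2*t*cos(pi*t)/pi + 2*sin(pi*t)/pi**2 + 6*cos(pi*t)/pi**3 + 2*cos(pi*t)/pi; evaluating from -4 to 4: ∫_{-4}^{4} (-3*t**2 - 2*t + 2) sin(-pi*t) dt = (-54/pi + 6/pi**3) - (-38/pi + 6/pi**3) = -16/pi.
Hence Im(c_{-4}) = (-1/8)·(-16/pi) = 2/pi.

2/pi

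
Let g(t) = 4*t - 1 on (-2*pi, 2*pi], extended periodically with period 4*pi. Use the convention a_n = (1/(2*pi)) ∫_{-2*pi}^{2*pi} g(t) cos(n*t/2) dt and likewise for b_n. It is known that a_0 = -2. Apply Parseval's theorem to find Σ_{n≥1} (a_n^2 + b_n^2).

128*pi**2/3

Parseval: a_0^2/2 + Σ_{n≥1} (a_n^2+b_n^2) = (1/(2*pi)) ∫_{-2*pi}^{2*pi} g(t)^2 dt = 2 + 128*pi**2/3.
Subtract a_0^2/2 = 2: Σ (a_n^2+b_n^2) = 128*pi**2/3.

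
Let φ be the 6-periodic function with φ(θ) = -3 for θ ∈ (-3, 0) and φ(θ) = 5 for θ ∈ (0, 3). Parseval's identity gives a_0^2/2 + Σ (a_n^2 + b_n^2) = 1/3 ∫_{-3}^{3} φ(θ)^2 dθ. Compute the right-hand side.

34

1/3 ∫_{-3}^{3} φ(θ)^2 dθ = 1/3 · (102) = 34.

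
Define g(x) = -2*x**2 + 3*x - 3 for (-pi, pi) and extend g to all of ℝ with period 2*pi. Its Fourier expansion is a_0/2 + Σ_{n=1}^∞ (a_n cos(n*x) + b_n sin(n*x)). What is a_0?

-4*pi**2/3 - 6

a_0 = 1/pi ∫_{-pi}^{pi} g(x) dx = 1/pi · (-4*pi**3/3 - 6*pi) = -4*pi**2/3 - 6.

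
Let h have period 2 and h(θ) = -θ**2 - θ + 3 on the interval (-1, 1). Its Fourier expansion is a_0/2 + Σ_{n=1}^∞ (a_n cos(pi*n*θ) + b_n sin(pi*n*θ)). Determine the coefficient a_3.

4/(9*pi**2)

a_3 = ∫_{-1}^{1} h(θ) cos(3*pi*θ) dθ.
Integrating by parts twice (tabular method), an antiderivative of (-θ**2 - θ + 3) cos(3*pi*θ) is -θ**2*sin(3*pi*θ)/(3*pi) - θ*sin(3*pi*θ)/(3*pi) - 2*θ*cos(3*pi*θ)/(9*pi**2) + 2*sin(3*pi*θ)/(27*pi**3) + sin(3*pi*θ)/pi - cos(3*pi*θ)/(9*pi**2); evaluating from -1 to 1: ∫_{-1}^{1} (-θ**2 - θ + 3) cos(3*pi*θ) dθ = (1/(3*pi**2)) - (-1/(9*pi**2)) = 4/(9*pi**2).
Hence a_3 = 4/(9*pi**2).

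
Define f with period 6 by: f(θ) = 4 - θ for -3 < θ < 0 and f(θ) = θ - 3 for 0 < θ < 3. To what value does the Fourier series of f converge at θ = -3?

At θ = -3 the one-sided limits are f(-3^-) = 0 and f(-3^+) = 7.
By Dirichlet's theorem the series converges to their average, [(0) + (7)]/2 = 7/2.

7/2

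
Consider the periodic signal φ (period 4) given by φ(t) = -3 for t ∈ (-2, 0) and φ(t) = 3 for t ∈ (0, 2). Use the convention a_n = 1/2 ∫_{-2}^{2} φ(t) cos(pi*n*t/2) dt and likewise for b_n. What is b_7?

b_7 = 1/2 ∫_{-2}^{2} φ(t) sin(7*pi*t/2) dt.
φ is odd and sin(7*pi*t/2) is odd, so the integrand is even and b_7 = ∫_0^{2} φ(t) sin(7*pi*t/2) dt.
Directly, an antiderivative of (3) sin(7*pi*t/2) is -6*cos(7*pi*t/2)/(7*pi); evaluating from 0 to 2: ∫_{0}^{2} (3) sin(7*pi*t/2) dt = (6/(7*pi)) - (-6/(7*pi)) = 12/(7*pi).
Hence b_7 = 12/(7*pi).

12/(7*pi)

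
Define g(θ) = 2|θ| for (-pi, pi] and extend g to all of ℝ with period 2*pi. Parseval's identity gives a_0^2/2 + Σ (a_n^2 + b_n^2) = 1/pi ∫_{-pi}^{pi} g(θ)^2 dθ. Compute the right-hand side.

1/pi ∫_{-pi}^{pi} g(θ)^2 dθ = 1/pi · (8*pi**3/3) = 8*pi**2/3.

8*pi**2/3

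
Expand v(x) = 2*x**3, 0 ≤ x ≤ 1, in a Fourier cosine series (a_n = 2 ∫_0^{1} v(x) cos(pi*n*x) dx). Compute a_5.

a_5 = 2 ∫_0^{1} (2*x**3) cos(5*pi*x) dx.
Integrating by parts three times (tabular method), an antiderivative of (2*x**3) cos(5*pi*x) is 2*x**3*sin(5*pi*x)/(5*pi) + 6*x**2*cos(5*pi*x)/(25*pi**2) - 12*x*sin(5*pi*x)/(125*pi**3) - 12*cos(5*pi*x)/(625*pi**4); evaluating from 0 to 1: ∫_{0}^{1} (2*x**3) cos(5*pi*x) dx = (6*(2 - 25*pi**2)/(625*pi**4)) - (-12/(625*pi**4)) = 6*(4 - 25*pi**2)/(625*pi**4).
Hence a_5 = 2·(6*(4 - 25*pi**2)/(625*pi**4)) = 12*(4 - 25*pi**2)/(625*pi**4).

12*(4 - 25*pi**2)/(625*pi**4)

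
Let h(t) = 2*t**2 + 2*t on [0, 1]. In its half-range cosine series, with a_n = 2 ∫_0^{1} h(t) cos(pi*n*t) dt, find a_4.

a_4 = 2 ∫_0^{1} (2*t**2 + 2*t) cos(4*pi*t) dt.
Integrating by parts twice (tabular method), an antiderivative of (2*t**2 + 2*t) cos(4*pi*t) is t**2*sin(4*pi*t)/(2*pi) + t*sin(4*pi*t)/(2*pi) + t*cos(4*pi*t)/(4*pi**2) - sin(4*pi*t)/(16*pi**3) + cos(4*pi*t)/(8*pi**2); evaluating from 0 to 1: ∫_{0}^{1} (2*t**2 + 2*t) cos(4*pi*t) dt = (3/(8*pi**2)) - (1/(8*pi**2)) = 1/(4*pi**2).
Hence a_4 = 2·(1/(4*pi**2)) = 1/(2*pi**2).

1/(2*pi**2)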